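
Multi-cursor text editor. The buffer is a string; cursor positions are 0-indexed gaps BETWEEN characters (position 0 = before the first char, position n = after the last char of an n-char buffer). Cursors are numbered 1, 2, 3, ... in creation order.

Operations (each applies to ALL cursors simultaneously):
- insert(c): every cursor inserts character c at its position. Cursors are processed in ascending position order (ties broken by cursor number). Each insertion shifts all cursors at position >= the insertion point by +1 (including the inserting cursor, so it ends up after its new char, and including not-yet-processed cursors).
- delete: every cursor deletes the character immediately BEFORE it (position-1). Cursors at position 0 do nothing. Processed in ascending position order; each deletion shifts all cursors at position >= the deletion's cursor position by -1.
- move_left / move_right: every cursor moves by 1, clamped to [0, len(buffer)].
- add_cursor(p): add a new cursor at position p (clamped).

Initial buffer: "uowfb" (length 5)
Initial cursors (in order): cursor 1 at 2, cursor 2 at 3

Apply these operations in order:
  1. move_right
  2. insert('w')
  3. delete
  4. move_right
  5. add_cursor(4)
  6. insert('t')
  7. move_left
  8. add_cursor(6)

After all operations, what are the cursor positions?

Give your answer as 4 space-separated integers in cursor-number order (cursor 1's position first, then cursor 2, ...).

After op 1 (move_right): buffer="uowfb" (len 5), cursors c1@3 c2@4, authorship .....
After op 2 (insert('w')): buffer="uowwfwb" (len 7), cursors c1@4 c2@6, authorship ...1.2.
After op 3 (delete): buffer="uowfb" (len 5), cursors c1@3 c2@4, authorship .....
After op 4 (move_right): buffer="uowfb" (len 5), cursors c1@4 c2@5, authorship .....
After op 5 (add_cursor(4)): buffer="uowfb" (len 5), cursors c1@4 c3@4 c2@5, authorship .....
After op 6 (insert('t')): buffer="uowfttbt" (len 8), cursors c1@6 c3@6 c2@8, authorship ....13.2
After op 7 (move_left): buffer="uowfttbt" (len 8), cursors c1@5 c3@5 c2@7, authorship ....13.2
After op 8 (add_cursor(6)): buffer="uowfttbt" (len 8), cursors c1@5 c3@5 c4@6 c2@7, authorship ....13.2

Answer: 5 7 5 6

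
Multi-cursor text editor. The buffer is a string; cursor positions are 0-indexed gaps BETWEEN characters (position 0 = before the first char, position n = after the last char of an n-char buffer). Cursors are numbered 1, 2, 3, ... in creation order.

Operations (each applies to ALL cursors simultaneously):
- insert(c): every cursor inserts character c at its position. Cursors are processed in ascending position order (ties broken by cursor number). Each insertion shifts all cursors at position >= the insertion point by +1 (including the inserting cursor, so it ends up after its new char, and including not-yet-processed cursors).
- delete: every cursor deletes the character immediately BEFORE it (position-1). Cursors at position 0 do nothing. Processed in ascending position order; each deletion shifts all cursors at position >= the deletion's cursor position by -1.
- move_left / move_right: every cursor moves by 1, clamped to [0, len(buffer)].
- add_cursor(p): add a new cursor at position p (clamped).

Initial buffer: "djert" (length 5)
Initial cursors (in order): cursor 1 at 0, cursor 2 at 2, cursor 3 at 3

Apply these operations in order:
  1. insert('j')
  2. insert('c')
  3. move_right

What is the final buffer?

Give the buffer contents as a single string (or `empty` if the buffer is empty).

After op 1 (insert('j')): buffer="jdjjejrt" (len 8), cursors c1@1 c2@4 c3@6, authorship 1..2.3..
After op 2 (insert('c')): buffer="jcdjjcejcrt" (len 11), cursors c1@2 c2@6 c3@9, authorship 11..22.33..
After op 3 (move_right): buffer="jcdjjcejcrt" (len 11), cursors c1@3 c2@7 c3@10, authorship 11..22.33..

Answer: jcdjjcejcrt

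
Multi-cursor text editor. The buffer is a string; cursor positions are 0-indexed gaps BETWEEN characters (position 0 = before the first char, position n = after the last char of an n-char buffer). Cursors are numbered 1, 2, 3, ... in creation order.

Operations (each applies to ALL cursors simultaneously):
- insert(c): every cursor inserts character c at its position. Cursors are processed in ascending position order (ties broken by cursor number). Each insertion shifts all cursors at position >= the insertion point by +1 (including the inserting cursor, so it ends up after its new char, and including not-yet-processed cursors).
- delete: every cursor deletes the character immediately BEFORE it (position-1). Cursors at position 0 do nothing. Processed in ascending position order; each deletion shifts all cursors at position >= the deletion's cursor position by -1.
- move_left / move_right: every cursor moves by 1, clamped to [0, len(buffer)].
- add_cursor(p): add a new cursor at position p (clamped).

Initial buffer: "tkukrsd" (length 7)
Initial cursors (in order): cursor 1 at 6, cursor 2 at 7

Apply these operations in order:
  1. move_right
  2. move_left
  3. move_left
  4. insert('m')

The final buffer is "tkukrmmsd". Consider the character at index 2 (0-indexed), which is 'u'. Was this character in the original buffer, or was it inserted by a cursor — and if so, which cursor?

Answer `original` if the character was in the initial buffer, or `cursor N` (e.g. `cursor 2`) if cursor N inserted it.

Answer: original

Derivation:
After op 1 (move_right): buffer="tkukrsd" (len 7), cursors c1@7 c2@7, authorship .......
After op 2 (move_left): buffer="tkukrsd" (len 7), cursors c1@6 c2@6, authorship .......
After op 3 (move_left): buffer="tkukrsd" (len 7), cursors c1@5 c2@5, authorship .......
After op 4 (insert('m')): buffer="tkukrmmsd" (len 9), cursors c1@7 c2@7, authorship .....12..
Authorship (.=original, N=cursor N): . . . . . 1 2 . .
Index 2: author = original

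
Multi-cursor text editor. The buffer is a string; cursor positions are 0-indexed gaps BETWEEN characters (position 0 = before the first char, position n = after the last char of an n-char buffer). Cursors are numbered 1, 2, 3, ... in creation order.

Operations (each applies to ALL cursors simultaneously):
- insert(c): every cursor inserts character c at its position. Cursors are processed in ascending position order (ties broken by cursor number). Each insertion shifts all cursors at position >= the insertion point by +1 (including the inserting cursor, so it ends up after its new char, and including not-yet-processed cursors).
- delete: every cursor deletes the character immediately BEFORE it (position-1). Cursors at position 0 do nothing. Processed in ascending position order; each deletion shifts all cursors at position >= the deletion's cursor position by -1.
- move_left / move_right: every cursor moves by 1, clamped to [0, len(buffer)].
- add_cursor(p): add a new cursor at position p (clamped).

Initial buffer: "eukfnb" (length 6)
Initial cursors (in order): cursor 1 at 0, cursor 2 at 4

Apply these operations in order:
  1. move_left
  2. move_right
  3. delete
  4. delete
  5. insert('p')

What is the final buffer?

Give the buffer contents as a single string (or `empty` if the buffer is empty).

Answer: pupnb

Derivation:
After op 1 (move_left): buffer="eukfnb" (len 6), cursors c1@0 c2@3, authorship ......
After op 2 (move_right): buffer="eukfnb" (len 6), cursors c1@1 c2@4, authorship ......
After op 3 (delete): buffer="uknb" (len 4), cursors c1@0 c2@2, authorship ....
After op 4 (delete): buffer="unb" (len 3), cursors c1@0 c2@1, authorship ...
After op 5 (insert('p')): buffer="pupnb" (len 5), cursors c1@1 c2@3, authorship 1.2..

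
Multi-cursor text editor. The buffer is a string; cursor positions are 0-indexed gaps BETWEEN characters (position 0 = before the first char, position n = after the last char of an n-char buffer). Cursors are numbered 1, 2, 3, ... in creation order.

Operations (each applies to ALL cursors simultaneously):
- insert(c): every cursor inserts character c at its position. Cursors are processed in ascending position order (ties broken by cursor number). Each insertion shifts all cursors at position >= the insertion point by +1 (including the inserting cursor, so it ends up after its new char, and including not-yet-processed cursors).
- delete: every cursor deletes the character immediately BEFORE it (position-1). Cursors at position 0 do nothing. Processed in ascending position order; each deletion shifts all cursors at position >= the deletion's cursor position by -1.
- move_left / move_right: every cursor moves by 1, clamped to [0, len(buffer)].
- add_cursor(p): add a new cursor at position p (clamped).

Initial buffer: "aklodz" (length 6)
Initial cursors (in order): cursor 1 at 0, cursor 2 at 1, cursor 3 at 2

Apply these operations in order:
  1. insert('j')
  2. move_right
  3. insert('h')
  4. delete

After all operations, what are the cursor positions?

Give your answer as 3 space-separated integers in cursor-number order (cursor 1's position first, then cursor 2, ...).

Answer: 2 4 6

Derivation:
After op 1 (insert('j')): buffer="jajkjlodz" (len 9), cursors c1@1 c2@3 c3@5, authorship 1.2.3....
After op 2 (move_right): buffer="jajkjlodz" (len 9), cursors c1@2 c2@4 c3@6, authorship 1.2.3....
After op 3 (insert('h')): buffer="jahjkhjlhodz" (len 12), cursors c1@3 c2@6 c3@9, authorship 1.12.23.3...
After op 4 (delete): buffer="jajkjlodz" (len 9), cursors c1@2 c2@4 c3@6, authorship 1.2.3....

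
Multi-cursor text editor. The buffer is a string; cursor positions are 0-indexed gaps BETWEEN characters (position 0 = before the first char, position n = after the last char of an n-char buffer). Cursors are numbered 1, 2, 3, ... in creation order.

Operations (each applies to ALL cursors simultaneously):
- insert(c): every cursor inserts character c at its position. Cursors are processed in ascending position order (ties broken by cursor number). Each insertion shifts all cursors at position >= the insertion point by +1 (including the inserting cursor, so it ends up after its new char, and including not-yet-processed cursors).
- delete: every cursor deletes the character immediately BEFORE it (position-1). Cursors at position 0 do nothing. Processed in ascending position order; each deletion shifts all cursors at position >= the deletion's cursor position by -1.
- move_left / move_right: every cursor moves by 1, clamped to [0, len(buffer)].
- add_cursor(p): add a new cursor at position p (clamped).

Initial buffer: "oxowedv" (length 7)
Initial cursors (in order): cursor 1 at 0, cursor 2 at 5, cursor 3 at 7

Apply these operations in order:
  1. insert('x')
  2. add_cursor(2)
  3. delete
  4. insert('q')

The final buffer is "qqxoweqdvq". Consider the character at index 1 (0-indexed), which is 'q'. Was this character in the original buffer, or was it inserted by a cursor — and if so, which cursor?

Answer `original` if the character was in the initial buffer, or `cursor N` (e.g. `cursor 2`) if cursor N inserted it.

Answer: cursor 4

Derivation:
After op 1 (insert('x')): buffer="xoxowexdvx" (len 10), cursors c1@1 c2@7 c3@10, authorship 1.....2..3
After op 2 (add_cursor(2)): buffer="xoxowexdvx" (len 10), cursors c1@1 c4@2 c2@7 c3@10, authorship 1.....2..3
After op 3 (delete): buffer="xowedv" (len 6), cursors c1@0 c4@0 c2@4 c3@6, authorship ......
After op 4 (insert('q')): buffer="qqxoweqdvq" (len 10), cursors c1@2 c4@2 c2@7 c3@10, authorship 14....2..3
Authorship (.=original, N=cursor N): 1 4 . . . . 2 . . 3
Index 1: author = 4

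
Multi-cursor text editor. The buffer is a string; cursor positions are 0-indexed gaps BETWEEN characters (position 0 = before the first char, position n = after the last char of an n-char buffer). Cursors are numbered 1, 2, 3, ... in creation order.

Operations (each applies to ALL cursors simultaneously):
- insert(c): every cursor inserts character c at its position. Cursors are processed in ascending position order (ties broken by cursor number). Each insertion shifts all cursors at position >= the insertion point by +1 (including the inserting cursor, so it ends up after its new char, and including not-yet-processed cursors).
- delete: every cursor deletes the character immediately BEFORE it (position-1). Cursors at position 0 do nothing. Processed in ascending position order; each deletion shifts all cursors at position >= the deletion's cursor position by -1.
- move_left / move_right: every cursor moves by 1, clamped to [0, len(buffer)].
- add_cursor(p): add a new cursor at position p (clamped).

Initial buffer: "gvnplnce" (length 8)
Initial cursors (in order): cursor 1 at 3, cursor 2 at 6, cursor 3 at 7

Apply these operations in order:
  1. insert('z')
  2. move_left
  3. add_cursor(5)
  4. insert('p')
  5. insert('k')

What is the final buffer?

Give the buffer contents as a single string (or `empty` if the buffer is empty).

Answer: gvnpkzppklnpkzcpkze

Derivation:
After op 1 (insert('z')): buffer="gvnzplnzcze" (len 11), cursors c1@4 c2@8 c3@10, authorship ...1...2.3.
After op 2 (move_left): buffer="gvnzplnzcze" (len 11), cursors c1@3 c2@7 c3@9, authorship ...1...2.3.
After op 3 (add_cursor(5)): buffer="gvnzplnzcze" (len 11), cursors c1@3 c4@5 c2@7 c3@9, authorship ...1...2.3.
After op 4 (insert('p')): buffer="gvnpzpplnpzcpze" (len 15), cursors c1@4 c4@7 c2@10 c3@13, authorship ...11.4..22.33.
After op 5 (insert('k')): buffer="gvnpkzppklnpkzcpkze" (len 19), cursors c1@5 c4@9 c2@13 c3@17, authorship ...111.44..222.333.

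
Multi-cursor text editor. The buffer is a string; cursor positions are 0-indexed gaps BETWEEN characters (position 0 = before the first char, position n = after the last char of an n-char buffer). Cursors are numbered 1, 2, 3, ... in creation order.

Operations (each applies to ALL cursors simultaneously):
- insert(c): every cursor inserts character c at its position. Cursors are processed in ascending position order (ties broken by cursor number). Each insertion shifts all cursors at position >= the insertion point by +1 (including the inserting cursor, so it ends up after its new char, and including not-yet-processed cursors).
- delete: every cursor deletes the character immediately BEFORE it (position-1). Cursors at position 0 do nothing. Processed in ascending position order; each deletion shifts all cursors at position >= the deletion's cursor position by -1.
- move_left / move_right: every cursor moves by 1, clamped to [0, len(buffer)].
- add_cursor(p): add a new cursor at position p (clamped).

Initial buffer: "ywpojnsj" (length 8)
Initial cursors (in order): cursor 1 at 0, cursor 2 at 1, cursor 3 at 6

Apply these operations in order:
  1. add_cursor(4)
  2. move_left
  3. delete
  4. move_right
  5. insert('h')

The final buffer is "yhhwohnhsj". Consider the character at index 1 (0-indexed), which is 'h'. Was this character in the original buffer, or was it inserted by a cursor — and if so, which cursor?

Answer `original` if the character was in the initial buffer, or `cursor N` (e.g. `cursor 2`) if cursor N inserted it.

Answer: cursor 1

Derivation:
After op 1 (add_cursor(4)): buffer="ywpojnsj" (len 8), cursors c1@0 c2@1 c4@4 c3@6, authorship ........
After op 2 (move_left): buffer="ywpojnsj" (len 8), cursors c1@0 c2@0 c4@3 c3@5, authorship ........
After op 3 (delete): buffer="ywonsj" (len 6), cursors c1@0 c2@0 c4@2 c3@3, authorship ......
After op 4 (move_right): buffer="ywonsj" (len 6), cursors c1@1 c2@1 c4@3 c3@4, authorship ......
After op 5 (insert('h')): buffer="yhhwohnhsj" (len 10), cursors c1@3 c2@3 c4@6 c3@8, authorship .12..4.3..
Authorship (.=original, N=cursor N): . 1 2 . . 4 . 3 . .
Index 1: author = 1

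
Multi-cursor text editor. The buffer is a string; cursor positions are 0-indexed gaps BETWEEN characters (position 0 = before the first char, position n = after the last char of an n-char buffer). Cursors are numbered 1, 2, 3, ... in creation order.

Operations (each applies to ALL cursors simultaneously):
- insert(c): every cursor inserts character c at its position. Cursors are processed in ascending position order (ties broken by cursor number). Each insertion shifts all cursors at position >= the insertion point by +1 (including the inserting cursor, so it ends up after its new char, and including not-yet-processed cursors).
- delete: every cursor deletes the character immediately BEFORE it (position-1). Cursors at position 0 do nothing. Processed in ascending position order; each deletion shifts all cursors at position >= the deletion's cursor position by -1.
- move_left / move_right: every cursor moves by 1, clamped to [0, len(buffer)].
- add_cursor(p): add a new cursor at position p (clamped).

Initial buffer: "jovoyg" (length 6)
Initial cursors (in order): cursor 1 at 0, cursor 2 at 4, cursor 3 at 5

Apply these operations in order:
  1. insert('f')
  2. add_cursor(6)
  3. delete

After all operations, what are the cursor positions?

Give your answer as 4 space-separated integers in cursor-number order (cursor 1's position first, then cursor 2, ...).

Answer: 0 3 4 3

Derivation:
After op 1 (insert('f')): buffer="fjovofyfg" (len 9), cursors c1@1 c2@6 c3@8, authorship 1....2.3.
After op 2 (add_cursor(6)): buffer="fjovofyfg" (len 9), cursors c1@1 c2@6 c4@6 c3@8, authorship 1....2.3.
After op 3 (delete): buffer="jovyg" (len 5), cursors c1@0 c2@3 c4@3 c3@4, authorship .....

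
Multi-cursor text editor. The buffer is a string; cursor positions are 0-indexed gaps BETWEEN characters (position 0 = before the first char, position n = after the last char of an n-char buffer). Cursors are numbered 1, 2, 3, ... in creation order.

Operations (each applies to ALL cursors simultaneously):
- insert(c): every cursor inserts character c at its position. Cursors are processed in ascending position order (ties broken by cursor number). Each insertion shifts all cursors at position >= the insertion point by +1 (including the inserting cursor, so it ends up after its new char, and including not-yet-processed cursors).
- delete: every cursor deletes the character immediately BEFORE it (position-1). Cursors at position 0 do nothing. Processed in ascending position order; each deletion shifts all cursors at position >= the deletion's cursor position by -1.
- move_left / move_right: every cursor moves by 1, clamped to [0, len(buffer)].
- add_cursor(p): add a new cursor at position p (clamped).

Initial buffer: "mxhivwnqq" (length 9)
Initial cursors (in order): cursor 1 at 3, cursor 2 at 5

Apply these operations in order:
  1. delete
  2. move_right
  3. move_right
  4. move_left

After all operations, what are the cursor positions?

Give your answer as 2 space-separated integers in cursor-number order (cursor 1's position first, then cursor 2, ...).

Answer: 3 4

Derivation:
After op 1 (delete): buffer="mxiwnqq" (len 7), cursors c1@2 c2@3, authorship .......
After op 2 (move_right): buffer="mxiwnqq" (len 7), cursors c1@3 c2@4, authorship .......
After op 3 (move_right): buffer="mxiwnqq" (len 7), cursors c1@4 c2@5, authorship .......
After op 4 (move_left): buffer="mxiwnqq" (len 7), cursors c1@3 c2@4, authorship .......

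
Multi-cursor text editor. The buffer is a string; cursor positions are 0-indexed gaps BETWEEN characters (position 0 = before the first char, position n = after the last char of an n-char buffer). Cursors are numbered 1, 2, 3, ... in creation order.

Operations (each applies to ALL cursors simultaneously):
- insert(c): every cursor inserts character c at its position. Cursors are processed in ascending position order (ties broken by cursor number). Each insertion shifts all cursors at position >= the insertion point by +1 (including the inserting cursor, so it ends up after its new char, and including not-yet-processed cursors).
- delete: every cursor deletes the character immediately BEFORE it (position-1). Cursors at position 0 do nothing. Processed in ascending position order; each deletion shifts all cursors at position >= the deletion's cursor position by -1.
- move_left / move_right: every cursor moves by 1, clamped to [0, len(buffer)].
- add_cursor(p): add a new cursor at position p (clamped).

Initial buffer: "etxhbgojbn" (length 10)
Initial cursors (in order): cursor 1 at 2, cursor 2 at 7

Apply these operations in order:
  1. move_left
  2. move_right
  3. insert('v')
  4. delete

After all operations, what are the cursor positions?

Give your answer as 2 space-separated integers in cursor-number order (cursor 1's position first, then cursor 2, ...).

After op 1 (move_left): buffer="etxhbgojbn" (len 10), cursors c1@1 c2@6, authorship ..........
After op 2 (move_right): buffer="etxhbgojbn" (len 10), cursors c1@2 c2@7, authorship ..........
After op 3 (insert('v')): buffer="etvxhbgovjbn" (len 12), cursors c1@3 c2@9, authorship ..1.....2...
After op 4 (delete): buffer="etxhbgojbn" (len 10), cursors c1@2 c2@7, authorship ..........

Answer: 2 7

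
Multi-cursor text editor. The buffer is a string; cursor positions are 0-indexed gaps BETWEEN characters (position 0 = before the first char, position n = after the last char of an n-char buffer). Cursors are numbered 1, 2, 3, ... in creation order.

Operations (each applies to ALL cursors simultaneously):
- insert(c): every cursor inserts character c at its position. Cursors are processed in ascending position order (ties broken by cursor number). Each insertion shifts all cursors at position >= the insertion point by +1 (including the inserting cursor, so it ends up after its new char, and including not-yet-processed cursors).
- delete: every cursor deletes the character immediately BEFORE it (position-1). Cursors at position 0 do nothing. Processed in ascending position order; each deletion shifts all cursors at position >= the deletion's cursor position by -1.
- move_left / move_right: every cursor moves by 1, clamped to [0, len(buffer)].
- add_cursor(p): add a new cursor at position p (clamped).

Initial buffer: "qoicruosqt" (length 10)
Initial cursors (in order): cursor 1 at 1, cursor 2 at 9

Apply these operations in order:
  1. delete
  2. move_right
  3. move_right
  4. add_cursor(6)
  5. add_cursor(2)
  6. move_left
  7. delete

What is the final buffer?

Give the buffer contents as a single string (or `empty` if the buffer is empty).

Answer: icrot

Derivation:
After op 1 (delete): buffer="oicruost" (len 8), cursors c1@0 c2@7, authorship ........
After op 2 (move_right): buffer="oicruost" (len 8), cursors c1@1 c2@8, authorship ........
After op 3 (move_right): buffer="oicruost" (len 8), cursors c1@2 c2@8, authorship ........
After op 4 (add_cursor(6)): buffer="oicruost" (len 8), cursors c1@2 c3@6 c2@8, authorship ........
After op 5 (add_cursor(2)): buffer="oicruost" (len 8), cursors c1@2 c4@2 c3@6 c2@8, authorship ........
After op 6 (move_left): buffer="oicruost" (len 8), cursors c1@1 c4@1 c3@5 c2@7, authorship ........
After op 7 (delete): buffer="icrot" (len 5), cursors c1@0 c4@0 c3@3 c2@4, authorship .....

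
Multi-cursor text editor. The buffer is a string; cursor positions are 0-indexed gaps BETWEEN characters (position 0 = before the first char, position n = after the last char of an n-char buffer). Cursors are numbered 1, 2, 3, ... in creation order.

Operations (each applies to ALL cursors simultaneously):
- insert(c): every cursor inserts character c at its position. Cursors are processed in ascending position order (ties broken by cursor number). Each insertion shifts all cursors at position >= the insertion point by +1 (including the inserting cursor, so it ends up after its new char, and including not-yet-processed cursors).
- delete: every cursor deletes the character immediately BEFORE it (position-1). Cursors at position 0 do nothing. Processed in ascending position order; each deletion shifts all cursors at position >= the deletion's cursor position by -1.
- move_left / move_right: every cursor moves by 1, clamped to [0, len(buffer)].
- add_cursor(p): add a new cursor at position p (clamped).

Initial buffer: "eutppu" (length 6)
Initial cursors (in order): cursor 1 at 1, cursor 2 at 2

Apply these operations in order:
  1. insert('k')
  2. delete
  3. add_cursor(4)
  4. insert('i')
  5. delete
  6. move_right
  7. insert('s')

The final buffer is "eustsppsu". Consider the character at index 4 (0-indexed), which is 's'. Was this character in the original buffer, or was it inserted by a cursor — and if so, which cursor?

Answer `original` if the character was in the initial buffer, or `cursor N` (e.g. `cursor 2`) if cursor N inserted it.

After op 1 (insert('k')): buffer="ekuktppu" (len 8), cursors c1@2 c2@4, authorship .1.2....
After op 2 (delete): buffer="eutppu" (len 6), cursors c1@1 c2@2, authorship ......
After op 3 (add_cursor(4)): buffer="eutppu" (len 6), cursors c1@1 c2@2 c3@4, authorship ......
After op 4 (insert('i')): buffer="eiuitpipu" (len 9), cursors c1@2 c2@4 c3@7, authorship .1.2..3..
After op 5 (delete): buffer="eutppu" (len 6), cursors c1@1 c2@2 c3@4, authorship ......
After op 6 (move_right): buffer="eutppu" (len 6), cursors c1@2 c2@3 c3@5, authorship ......
After op 7 (insert('s')): buffer="eustsppsu" (len 9), cursors c1@3 c2@5 c3@8, authorship ..1.2..3.
Authorship (.=original, N=cursor N): . . 1 . 2 . . 3 .
Index 4: author = 2

Answer: cursor 2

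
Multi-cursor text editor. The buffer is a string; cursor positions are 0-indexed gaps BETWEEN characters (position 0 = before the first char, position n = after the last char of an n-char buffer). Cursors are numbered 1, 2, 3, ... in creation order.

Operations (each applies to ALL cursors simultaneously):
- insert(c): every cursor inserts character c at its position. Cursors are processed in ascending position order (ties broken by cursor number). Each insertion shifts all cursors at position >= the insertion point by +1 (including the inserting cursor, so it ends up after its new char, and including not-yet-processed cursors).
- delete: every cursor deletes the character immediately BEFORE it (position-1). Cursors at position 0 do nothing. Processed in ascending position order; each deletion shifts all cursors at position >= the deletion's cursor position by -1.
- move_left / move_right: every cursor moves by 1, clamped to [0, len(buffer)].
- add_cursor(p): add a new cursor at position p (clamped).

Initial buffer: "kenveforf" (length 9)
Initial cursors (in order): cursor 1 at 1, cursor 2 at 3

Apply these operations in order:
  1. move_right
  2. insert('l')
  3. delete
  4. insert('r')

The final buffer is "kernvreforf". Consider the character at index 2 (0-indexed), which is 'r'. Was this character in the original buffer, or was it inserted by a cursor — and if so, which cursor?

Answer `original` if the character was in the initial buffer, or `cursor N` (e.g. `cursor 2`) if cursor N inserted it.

Answer: cursor 1

Derivation:
After op 1 (move_right): buffer="kenveforf" (len 9), cursors c1@2 c2@4, authorship .........
After op 2 (insert('l')): buffer="kelnvleforf" (len 11), cursors c1@3 c2@6, authorship ..1..2.....
After op 3 (delete): buffer="kenveforf" (len 9), cursors c1@2 c2@4, authorship .........
After op 4 (insert('r')): buffer="kernvreforf" (len 11), cursors c1@3 c2@6, authorship ..1..2.....
Authorship (.=original, N=cursor N): . . 1 . . 2 . . . . .
Index 2: author = 1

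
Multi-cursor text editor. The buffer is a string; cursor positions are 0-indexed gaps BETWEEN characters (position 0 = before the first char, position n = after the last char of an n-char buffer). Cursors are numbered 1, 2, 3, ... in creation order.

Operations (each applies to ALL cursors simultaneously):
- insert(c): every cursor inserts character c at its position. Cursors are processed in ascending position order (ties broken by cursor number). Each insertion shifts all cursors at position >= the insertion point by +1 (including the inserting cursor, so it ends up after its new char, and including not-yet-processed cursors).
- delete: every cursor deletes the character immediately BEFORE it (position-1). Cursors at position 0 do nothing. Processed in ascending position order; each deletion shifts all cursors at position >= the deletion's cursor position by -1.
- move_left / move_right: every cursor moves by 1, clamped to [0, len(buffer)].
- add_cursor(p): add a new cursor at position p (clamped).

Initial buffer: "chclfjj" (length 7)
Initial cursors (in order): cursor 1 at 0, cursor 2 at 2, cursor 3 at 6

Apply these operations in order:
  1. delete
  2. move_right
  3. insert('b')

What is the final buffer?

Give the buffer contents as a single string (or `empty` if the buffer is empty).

Answer: cbcblfjb

Derivation:
After op 1 (delete): buffer="cclfj" (len 5), cursors c1@0 c2@1 c3@4, authorship .....
After op 2 (move_right): buffer="cclfj" (len 5), cursors c1@1 c2@2 c3@5, authorship .....
After op 3 (insert('b')): buffer="cbcblfjb" (len 8), cursors c1@2 c2@4 c3@8, authorship .1.2...3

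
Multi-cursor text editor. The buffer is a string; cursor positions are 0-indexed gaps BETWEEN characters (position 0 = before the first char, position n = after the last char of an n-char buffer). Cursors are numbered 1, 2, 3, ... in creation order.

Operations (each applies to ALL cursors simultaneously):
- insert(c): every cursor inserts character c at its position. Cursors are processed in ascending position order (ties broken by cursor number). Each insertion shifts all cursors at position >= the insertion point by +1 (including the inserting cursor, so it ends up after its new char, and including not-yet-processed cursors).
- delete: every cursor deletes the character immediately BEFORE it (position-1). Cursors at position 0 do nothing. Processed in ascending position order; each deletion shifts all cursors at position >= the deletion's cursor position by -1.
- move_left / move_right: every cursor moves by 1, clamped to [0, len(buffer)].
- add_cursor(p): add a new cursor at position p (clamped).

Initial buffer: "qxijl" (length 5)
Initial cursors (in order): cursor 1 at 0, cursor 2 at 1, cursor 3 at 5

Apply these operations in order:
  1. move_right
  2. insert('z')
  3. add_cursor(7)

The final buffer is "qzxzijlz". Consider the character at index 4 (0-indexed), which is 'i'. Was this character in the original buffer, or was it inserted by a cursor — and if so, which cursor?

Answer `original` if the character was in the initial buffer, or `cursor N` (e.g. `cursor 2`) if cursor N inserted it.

After op 1 (move_right): buffer="qxijl" (len 5), cursors c1@1 c2@2 c3@5, authorship .....
After op 2 (insert('z')): buffer="qzxzijlz" (len 8), cursors c1@2 c2@4 c3@8, authorship .1.2...3
After op 3 (add_cursor(7)): buffer="qzxzijlz" (len 8), cursors c1@2 c2@4 c4@7 c3@8, authorship .1.2...3
Authorship (.=original, N=cursor N): . 1 . 2 . . . 3
Index 4: author = original

Answer: original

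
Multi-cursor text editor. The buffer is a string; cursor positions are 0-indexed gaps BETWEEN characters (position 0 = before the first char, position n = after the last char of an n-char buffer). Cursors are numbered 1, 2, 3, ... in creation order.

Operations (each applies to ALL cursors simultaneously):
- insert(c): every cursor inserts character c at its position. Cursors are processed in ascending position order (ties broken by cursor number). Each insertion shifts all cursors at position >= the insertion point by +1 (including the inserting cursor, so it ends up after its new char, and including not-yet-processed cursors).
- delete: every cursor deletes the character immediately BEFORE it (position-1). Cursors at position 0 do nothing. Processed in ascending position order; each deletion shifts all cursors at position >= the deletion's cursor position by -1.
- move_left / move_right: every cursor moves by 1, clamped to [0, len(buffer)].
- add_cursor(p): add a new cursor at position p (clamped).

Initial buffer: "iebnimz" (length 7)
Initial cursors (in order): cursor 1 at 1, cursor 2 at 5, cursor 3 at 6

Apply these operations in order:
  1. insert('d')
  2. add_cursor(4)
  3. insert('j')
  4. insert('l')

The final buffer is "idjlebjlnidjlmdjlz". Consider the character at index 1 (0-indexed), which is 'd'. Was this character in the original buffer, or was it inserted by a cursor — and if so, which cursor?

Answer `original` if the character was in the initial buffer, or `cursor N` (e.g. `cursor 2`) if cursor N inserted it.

Answer: cursor 1

Derivation:
After op 1 (insert('d')): buffer="idebnidmdz" (len 10), cursors c1@2 c2@7 c3@9, authorship .1....2.3.
After op 2 (add_cursor(4)): buffer="idebnidmdz" (len 10), cursors c1@2 c4@4 c2@7 c3@9, authorship .1....2.3.
After op 3 (insert('j')): buffer="idjebjnidjmdjz" (len 14), cursors c1@3 c4@6 c2@10 c3@13, authorship .11..4..22.33.
After op 4 (insert('l')): buffer="idjlebjlnidjlmdjlz" (len 18), cursors c1@4 c4@8 c2@13 c3@17, authorship .111..44..222.333.
Authorship (.=original, N=cursor N): . 1 1 1 . . 4 4 . . 2 2 2 . 3 3 3 .
Index 1: author = 1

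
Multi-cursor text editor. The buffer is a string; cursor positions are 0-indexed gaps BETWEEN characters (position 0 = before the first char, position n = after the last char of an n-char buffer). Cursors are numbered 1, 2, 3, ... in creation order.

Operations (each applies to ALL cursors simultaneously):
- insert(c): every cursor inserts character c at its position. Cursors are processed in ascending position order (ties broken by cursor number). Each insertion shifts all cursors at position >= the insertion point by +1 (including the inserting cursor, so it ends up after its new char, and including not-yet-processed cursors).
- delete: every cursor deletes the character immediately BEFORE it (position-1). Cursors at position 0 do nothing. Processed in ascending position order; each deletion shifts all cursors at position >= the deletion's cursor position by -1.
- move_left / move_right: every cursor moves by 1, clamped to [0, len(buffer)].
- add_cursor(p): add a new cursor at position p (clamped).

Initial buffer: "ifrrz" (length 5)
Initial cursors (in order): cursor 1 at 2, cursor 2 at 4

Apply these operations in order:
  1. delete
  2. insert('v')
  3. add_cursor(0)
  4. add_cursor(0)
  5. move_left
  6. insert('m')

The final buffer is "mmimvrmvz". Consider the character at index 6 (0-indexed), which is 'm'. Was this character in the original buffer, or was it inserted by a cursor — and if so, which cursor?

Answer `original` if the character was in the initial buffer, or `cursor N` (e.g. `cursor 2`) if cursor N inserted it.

Answer: cursor 2

Derivation:
After op 1 (delete): buffer="irz" (len 3), cursors c1@1 c2@2, authorship ...
After op 2 (insert('v')): buffer="ivrvz" (len 5), cursors c1@2 c2@4, authorship .1.2.
After op 3 (add_cursor(0)): buffer="ivrvz" (len 5), cursors c3@0 c1@2 c2@4, authorship .1.2.
After op 4 (add_cursor(0)): buffer="ivrvz" (len 5), cursors c3@0 c4@0 c1@2 c2@4, authorship .1.2.
After op 5 (move_left): buffer="ivrvz" (len 5), cursors c3@0 c4@0 c1@1 c2@3, authorship .1.2.
After op 6 (insert('m')): buffer="mmimvrmvz" (len 9), cursors c3@2 c4@2 c1@4 c2@7, authorship 34.11.22.
Authorship (.=original, N=cursor N): 3 4 . 1 1 . 2 2 .
Index 6: author = 2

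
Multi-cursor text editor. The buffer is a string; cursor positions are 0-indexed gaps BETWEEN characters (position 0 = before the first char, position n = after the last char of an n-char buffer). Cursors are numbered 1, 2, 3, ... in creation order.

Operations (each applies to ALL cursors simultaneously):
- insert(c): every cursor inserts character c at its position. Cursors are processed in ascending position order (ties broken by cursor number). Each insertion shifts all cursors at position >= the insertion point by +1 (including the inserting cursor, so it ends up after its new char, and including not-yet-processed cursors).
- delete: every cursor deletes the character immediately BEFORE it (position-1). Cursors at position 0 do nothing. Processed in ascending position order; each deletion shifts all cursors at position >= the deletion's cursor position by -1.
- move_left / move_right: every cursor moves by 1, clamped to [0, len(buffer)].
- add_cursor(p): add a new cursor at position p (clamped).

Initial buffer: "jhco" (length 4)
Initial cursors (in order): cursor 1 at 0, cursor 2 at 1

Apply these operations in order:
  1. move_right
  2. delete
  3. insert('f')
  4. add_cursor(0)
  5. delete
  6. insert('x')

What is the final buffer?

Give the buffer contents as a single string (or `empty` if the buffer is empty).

Answer: xxxco

Derivation:
After op 1 (move_right): buffer="jhco" (len 4), cursors c1@1 c2@2, authorship ....
After op 2 (delete): buffer="co" (len 2), cursors c1@0 c2@0, authorship ..
After op 3 (insert('f')): buffer="ffco" (len 4), cursors c1@2 c2@2, authorship 12..
After op 4 (add_cursor(0)): buffer="ffco" (len 4), cursors c3@0 c1@2 c2@2, authorship 12..
After op 5 (delete): buffer="co" (len 2), cursors c1@0 c2@0 c3@0, authorship ..
After op 6 (insert('x')): buffer="xxxco" (len 5), cursors c1@3 c2@3 c3@3, authorship 123..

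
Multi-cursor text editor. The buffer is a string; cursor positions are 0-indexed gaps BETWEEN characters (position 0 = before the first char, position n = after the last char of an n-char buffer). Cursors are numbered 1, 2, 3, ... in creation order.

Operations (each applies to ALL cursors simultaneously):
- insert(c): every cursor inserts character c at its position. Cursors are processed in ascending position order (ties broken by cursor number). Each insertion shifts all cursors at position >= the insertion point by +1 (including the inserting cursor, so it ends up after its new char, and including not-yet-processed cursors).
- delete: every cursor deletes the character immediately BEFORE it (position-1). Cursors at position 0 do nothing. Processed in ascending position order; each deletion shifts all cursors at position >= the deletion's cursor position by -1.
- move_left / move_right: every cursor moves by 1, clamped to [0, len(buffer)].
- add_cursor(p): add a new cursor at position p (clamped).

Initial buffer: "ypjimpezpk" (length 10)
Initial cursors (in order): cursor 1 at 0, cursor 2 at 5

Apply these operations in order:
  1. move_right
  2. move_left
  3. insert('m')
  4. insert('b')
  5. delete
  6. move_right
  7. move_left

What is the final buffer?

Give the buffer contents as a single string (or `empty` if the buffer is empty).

Answer: mypjimmpezpk

Derivation:
After op 1 (move_right): buffer="ypjimpezpk" (len 10), cursors c1@1 c2@6, authorship ..........
After op 2 (move_left): buffer="ypjimpezpk" (len 10), cursors c1@0 c2@5, authorship ..........
After op 3 (insert('m')): buffer="mypjimmpezpk" (len 12), cursors c1@1 c2@7, authorship 1.....2.....
After op 4 (insert('b')): buffer="mbypjimmbpezpk" (len 14), cursors c1@2 c2@9, authorship 11.....22.....
After op 5 (delete): buffer="mypjimmpezpk" (len 12), cursors c1@1 c2@7, authorship 1.....2.....
After op 6 (move_right): buffer="mypjimmpezpk" (len 12), cursors c1@2 c2@8, authorship 1.....2.....
After op 7 (move_left): buffer="mypjimmpezpk" (len 12), cursors c1@1 c2@7, authorship 1.....2.....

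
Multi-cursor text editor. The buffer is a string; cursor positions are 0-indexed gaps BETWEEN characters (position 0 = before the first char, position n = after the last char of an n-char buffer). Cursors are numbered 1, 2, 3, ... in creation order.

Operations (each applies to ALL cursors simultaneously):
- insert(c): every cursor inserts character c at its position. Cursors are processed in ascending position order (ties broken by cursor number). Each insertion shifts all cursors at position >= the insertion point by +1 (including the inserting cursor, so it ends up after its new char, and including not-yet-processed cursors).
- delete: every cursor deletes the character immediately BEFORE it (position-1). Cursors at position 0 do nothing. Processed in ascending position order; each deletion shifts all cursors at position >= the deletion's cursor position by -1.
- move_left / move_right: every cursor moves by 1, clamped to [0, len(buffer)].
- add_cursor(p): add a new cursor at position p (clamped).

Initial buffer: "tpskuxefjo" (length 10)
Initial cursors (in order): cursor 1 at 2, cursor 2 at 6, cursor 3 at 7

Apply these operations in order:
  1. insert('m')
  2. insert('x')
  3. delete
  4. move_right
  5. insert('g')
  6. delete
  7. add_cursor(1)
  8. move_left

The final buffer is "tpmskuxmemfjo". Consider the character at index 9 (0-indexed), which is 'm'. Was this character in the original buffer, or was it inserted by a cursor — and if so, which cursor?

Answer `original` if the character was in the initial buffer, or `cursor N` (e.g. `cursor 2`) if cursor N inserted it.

Answer: cursor 3

Derivation:
After op 1 (insert('m')): buffer="tpmskuxmemfjo" (len 13), cursors c1@3 c2@8 c3@10, authorship ..1....2.3...
After op 2 (insert('x')): buffer="tpmxskuxmxemxfjo" (len 16), cursors c1@4 c2@10 c3@13, authorship ..11....22.33...
After op 3 (delete): buffer="tpmskuxmemfjo" (len 13), cursors c1@3 c2@8 c3@10, authorship ..1....2.3...
After op 4 (move_right): buffer="tpmskuxmemfjo" (len 13), cursors c1@4 c2@9 c3@11, authorship ..1....2.3...
After op 5 (insert('g')): buffer="tpmsgkuxmegmfgjo" (len 16), cursors c1@5 c2@11 c3@14, authorship ..1.1...2.23.3..
After op 6 (delete): buffer="tpmskuxmemfjo" (len 13), cursors c1@4 c2@9 c3@11, authorship ..1....2.3...
After op 7 (add_cursor(1)): buffer="tpmskuxmemfjo" (len 13), cursors c4@1 c1@4 c2@9 c3@11, authorship ..1....2.3...
After op 8 (move_left): buffer="tpmskuxmemfjo" (len 13), cursors c4@0 c1@3 c2@8 c3@10, authorship ..1....2.3...
Authorship (.=original, N=cursor N): . . 1 . . . . 2 . 3 . . .
Index 9: author = 3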